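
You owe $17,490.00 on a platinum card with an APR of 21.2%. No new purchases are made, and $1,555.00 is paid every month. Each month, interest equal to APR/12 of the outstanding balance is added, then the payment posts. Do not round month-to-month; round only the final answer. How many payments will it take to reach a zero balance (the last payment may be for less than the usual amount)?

13 months

Monthly rate r = 21.2%/12 = 1.76667% = 0.0176667.
Recurrence: B ← B·(1+r) − $1,555.00.
Month 1: interest $308.99; balance after payment $16,243.99.
Month 2: interest $286.98; balance after payment $14,975.97.
Closed form: n = −ln(1 − rB₀/P)/ln(1+r) = −ln(0.80129)/ln(1.01767) ≈ 12.650, so the balance reaches zero during payment 13.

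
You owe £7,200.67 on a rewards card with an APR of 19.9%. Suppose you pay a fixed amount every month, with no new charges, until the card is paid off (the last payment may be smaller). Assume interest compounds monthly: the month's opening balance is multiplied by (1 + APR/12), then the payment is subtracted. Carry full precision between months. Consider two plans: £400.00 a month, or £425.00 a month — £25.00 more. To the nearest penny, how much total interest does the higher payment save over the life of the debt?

Monthly rate r = 19.9%/12 = 1.65833% = 0.0165833.
At £400.00/mo: n = ⌈−ln(1 − rB₀/P)/ln(1+r)⌉ = 22 payments (last £224.07); total interest = total paid − £7,200.67 = £1,423.40.
At £425.00/mo: 21 payments (last £23.49); total interest £1,322.82.
Interest saved = £1,423.40 − £1,322.82 = £100.58.

£100.58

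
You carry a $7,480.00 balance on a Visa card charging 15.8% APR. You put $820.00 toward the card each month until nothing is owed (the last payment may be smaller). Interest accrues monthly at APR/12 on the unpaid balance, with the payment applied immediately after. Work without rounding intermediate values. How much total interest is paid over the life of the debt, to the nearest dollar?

Monthly rate r = 15.8%/12 = 1.31667% = 0.0131667.
Payoff takes n = ⌈−ln(1 − rB₀/P)/ln(1+r)⌉ = ⌈9.782⌉ = 10 payments; the last is $642.01.
Total paid = 9·$820.00 + $642.01 = $8,022.01.
Total interest = total paid − principal = $8,022.01 − $7,480.00 = $542.01.

$542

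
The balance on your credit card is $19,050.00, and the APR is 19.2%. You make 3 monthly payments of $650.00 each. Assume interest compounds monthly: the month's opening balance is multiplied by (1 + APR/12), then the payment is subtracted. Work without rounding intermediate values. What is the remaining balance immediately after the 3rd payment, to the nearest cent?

Monthly rate r = 19.2%/12 = 1.6% = 0.016.
Each month: B ← B·(1+r) − $650.00.
Month 1: interest $304.80; balance after payment $18,704.80.
Month 2: interest $299.28; balance after payment $18,354.08.
Month 3: interest $293.67; balance after payment $17,997.74.

$17,997.74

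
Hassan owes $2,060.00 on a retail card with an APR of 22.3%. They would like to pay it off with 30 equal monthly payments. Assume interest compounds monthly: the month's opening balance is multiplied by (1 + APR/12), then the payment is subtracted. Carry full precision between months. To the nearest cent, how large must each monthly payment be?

Monthly rate r = 22.3%/12 = 1.85833% = 0.0185833.
Level-payment amortization: P = B₀·r / (1 − (1+r)^(−n)) = 2060.00·0.0185833 / (1 − 1.01858^(−30)).
Denominator 1 − (1+r)^(−30) = 0.424423534.
P = 38.2817 / 0.424423534 ≈ 90.20.

$90.20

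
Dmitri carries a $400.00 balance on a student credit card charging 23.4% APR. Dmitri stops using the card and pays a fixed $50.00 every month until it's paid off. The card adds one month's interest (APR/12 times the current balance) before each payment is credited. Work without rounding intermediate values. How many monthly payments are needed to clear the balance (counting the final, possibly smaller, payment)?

9 months

Monthly rate r = 23.4%/12 = 1.95% = 0.0195.
Recurrence: B ← B·(1+r) − $50.00.
Month 1: interest $7.80; balance after payment $357.80.
Month 2: interest $6.98; balance after payment $314.78.
Closed form: n = −ln(1 − rB₀/P)/ln(1+r) = −ln(0.844)/ln(1.0195) ≈ 8.782, so the balance reaches zero during payment 9.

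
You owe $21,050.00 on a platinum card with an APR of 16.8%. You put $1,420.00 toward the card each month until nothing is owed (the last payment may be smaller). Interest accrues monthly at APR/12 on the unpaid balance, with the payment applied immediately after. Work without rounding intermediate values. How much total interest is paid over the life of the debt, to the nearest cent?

$2,709.72

Monthly rate r = 16.8%/12 = 1.4% = 0.014.
Payoff takes n = ⌈−ln(1 − rB₀/P)/ln(1+r)⌉ = ⌈16.731⌉ = 17 payments; the last is $1,039.72.
Total paid = 16·$1,420.00 + $1,039.72 = $23,759.72.
Total interest = total paid − principal = $23,759.72 − $21,050.00 = $2,709.72.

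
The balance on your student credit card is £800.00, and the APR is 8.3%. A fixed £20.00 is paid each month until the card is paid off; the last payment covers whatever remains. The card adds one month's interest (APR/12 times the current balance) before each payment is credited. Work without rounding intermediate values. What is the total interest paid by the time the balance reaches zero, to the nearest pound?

Monthly rate r = 8.3%/12 = 0.691667% = 0.00691667.
Payoff takes n = ⌈−ln(1 − rB₀/P)/ln(1+r)⌉ = ⌈46.989⌉ = 47 payments; the last is £19.77.
Total paid = 46·£20.00 + £19.77 = £939.77.
Total interest = total paid − principal = £939.77 − £800.00 = £139.77.

£140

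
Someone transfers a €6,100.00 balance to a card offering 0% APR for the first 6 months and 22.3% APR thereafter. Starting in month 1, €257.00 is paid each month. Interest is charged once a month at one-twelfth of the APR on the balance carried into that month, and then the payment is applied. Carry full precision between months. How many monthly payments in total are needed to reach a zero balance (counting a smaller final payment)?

Promo months 1–6 at r₀ = 0%/12 = 0; months 7+ at r₁ = 22.3%/12 = 0.0185833.
After month 6 (no interest yet): B = €6,100.00 − 6·€257.00 = €4,558.00.
Then at r₁ with €257.00/mo: n₂ = −ln(1 − r₁·B/P)/ln(1+r₁) ≈ 21.72 → 22 more payments.

28 months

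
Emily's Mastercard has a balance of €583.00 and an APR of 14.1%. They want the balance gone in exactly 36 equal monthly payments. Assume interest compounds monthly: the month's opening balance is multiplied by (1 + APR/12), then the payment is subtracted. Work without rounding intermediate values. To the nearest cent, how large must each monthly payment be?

Monthly rate r = 14.1%/12 = 1.175% = 0.01175.
Level-payment amortization: P = B₀·r / (1 − (1+r)^(−n)) = 583.00·0.01175 / (1 − 1.01175^(−36)).
Denominator 1 − (1+r)^(−36) = 0.343304062.
P = 6.85025 / 0.343304062 ≈ 19.95.

€19.95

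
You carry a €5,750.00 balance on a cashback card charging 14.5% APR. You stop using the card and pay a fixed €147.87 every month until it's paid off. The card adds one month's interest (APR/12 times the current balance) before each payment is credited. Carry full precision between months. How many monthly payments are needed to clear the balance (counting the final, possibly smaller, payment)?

Monthly rate r = 14.5%/12 = 1.20833% = 0.0120833.
Recurrence: B ← B·(1+r) − €147.87.
Month 1: interest €69.48; balance after payment €5,671.61.
Month 2: interest €68.53; balance after payment €5,592.27.
Closed form: n = −ln(1 − rB₀/P)/ln(1+r) = −ln(0.53013)/ln(1.01208) ≈ 52.837, so the balance reaches zero during payment 53.

53 months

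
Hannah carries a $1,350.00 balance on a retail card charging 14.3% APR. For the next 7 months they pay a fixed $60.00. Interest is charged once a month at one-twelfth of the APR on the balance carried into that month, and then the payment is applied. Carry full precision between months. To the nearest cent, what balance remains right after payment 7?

Monthly rate r = 14.3%/12 = 1.19167% = 0.0119167.
Each month: B ← B·(1+r) − $60.00.
Month 1: interest $16.09; balance after payment $1,306.09.
Month 2: interest $15.56; balance after payment $1,261.65.
Month 3: interest $15.03; balance after payment $1,216.69.
Month 4: interest $14.50; balance after payment $1,171.19.
Month 5: interest $13.96; balance after payment $1,125.14.
Month 6: interest $13.41; balance after payment $1,078.55.
Month 7: interest $12.85; balance after payment $1,031.40.

$1,031.40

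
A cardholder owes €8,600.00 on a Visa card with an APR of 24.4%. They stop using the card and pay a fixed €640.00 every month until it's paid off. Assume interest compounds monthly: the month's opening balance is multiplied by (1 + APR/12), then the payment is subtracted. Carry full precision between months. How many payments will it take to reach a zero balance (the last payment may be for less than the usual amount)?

16 months

Monthly rate r = 24.4%/12 = 2.03333% = 0.0203333.
Recurrence: B ← B·(1+r) − €640.00.
Month 1: interest €174.87; balance after payment €8,134.87.
Month 2: interest €165.41; balance after payment €7,660.28.
Closed form: n = −ln(1 − rB₀/P)/ln(1+r) = −ln(0.72677)/ln(1.02033) ≈ 15.855, so the balance reaches zero during payment 16.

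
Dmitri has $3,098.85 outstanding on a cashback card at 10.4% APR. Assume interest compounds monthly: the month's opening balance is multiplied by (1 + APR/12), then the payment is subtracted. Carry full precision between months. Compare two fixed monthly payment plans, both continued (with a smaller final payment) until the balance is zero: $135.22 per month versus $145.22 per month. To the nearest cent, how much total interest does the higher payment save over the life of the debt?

$28.20

Monthly rate r = 10.4%/12 = 0.866667% = 0.00866667.
At $135.22/mo: n = ⌈−ln(1 − rB₀/P)/ln(1+r)⌉ = 26 payments (last $89.14); total interest = total paid − $3,098.85 = $370.79.
At $145.22/mo: 24 payments (last $101.38); total interest $342.59.
Interest saved = $370.79 − $342.59 = $28.20.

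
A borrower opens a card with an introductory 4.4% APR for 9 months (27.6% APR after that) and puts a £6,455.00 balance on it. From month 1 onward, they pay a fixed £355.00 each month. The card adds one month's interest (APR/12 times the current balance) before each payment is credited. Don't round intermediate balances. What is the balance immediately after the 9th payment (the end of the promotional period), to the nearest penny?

Promo months 1–9 at r₀ = 4.4%/12 = 0.00366667; months 10+ at r₁ = 27.6%/12 = 0.023.
After month 9: iterate B ← B·(1+r₀) − £355.00 for 9 months → £3,428.90.

£3,428.90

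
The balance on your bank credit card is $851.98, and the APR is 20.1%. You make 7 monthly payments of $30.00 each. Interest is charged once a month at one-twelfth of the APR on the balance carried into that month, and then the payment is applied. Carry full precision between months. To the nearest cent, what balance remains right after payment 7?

$736.18

Monthly rate r = 20.1%/12 = 1.675% = 0.01675.
Each month: B ← B·(1+r) − $30.00.
Month 1: interest $14.27; balance after payment $836.25.
Month 2: interest $14.01; balance after payment $820.26.
Month 3: interest $13.74; balance after payment $804.00.
Month 4: interest $13.47; balance after payment $787.46.
Month 5: interest $13.19; balance after payment $770.65.
Month 6: interest $12.91; balance after payment $753.56.
Month 7: interest $12.62; balance after payment $736.18.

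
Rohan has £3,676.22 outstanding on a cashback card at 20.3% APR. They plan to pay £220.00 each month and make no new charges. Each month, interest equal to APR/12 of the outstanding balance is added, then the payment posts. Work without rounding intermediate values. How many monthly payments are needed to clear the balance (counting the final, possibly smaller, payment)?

Monthly rate r = 20.3%/12 = 1.69167% = 0.0169167.
Recurrence: B ← B·(1+r) − £220.00.
Month 1: interest £62.19; balance after payment £3,518.41.
Month 2: interest £59.52; balance after payment £3,357.93.
Closed form: n = −ln(1 − rB₀/P)/ln(1+r) = −ln(0.71732)/ln(1.01692) ≈ 19.805, so the balance reaches zero during payment 20.

20 payments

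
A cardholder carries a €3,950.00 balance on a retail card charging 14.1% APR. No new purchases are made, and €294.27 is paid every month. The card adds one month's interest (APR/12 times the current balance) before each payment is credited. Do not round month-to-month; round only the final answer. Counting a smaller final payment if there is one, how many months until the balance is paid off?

15 payments

Monthly rate r = 14.1%/12 = 1.175% = 0.01175.
Recurrence: B ← B·(1+r) − €294.27.
Month 1: interest €46.41; balance after payment €3,702.14.
Month 2: interest €43.50; balance after payment €3,451.37.
Closed form: n = −ln(1 − rB₀/P)/ln(1+r) = −ln(0.84228)/ln(1.01175) ≈ 14.694, so the balance reaches zero during payment 15.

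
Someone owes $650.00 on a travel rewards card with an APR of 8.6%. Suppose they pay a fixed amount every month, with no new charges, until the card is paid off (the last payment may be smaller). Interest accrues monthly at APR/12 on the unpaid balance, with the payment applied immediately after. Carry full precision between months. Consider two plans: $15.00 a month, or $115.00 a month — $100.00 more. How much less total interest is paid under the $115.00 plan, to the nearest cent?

Monthly rate r = 8.6%/12 = 0.716667% = 0.00716667.
At $15.00/mo: n = ⌈−ln(1 − rB₀/P)/ln(1+r)⌉ = 53 payments (last $1.12); total interest = total paid − $650.00 = $131.12.
At $115.00/mo: 6 payments (last $90.97); total interest $15.97.
Interest saved = $131.12 − $15.97 = $115.15.

$115.15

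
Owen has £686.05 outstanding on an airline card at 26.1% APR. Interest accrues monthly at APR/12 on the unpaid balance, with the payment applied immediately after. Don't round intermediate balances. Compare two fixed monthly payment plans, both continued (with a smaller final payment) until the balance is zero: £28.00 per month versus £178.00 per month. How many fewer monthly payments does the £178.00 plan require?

31 fewer payments

Monthly rate r = 26.1%/12 = 2.175% = 0.02175.
At £28.00/mo: n = ⌈−ln(1 − rB₀/P)/ln(1+r)⌉ = 36 payments (last £10.68); total interest = total paid − £686.05 = £304.63.
At £178.00/mo: 5 payments (last £12.41); total interest £38.36.
Payments saved = 36 − 5 = 31.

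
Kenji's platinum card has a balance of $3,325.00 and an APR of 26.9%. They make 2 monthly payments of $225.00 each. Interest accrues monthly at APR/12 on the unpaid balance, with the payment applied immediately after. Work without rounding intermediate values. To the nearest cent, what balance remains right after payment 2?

Monthly rate r = 26.9%/12 = 2.24167% = 0.0224167.
Each month: B ← B·(1+r) − $225.00.
Month 1: interest $74.54; balance after payment $3,174.54.
Month 2: interest $71.16; balance after payment $3,020.70.

$3,020.70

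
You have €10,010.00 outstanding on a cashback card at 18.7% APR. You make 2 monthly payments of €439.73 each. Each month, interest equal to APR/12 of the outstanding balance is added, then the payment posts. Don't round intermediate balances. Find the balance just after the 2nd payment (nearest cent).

€9,438.10

Monthly rate r = 18.7%/12 = 1.55833% = 0.0155833.
Each month: B ← B·(1+r) − €439.73.
Month 1: interest €155.99; balance after payment €9,726.26.
Month 2: interest €151.57; balance after payment €9,438.10.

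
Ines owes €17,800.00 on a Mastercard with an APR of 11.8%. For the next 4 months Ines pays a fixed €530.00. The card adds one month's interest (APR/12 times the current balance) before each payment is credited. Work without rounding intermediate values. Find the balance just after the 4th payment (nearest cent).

Monthly rate r = 11.8%/12 = 0.983333% = 0.00983333.
Each month: B ← B·(1+r) − €530.00.
Month 1: interest €175.03; balance after payment €17,445.03.
Month 2: interest €171.54; balance after payment €17,086.58.
Month 3: interest €168.02; balance after payment €16,724.59.
Month 4: interest €164.46; balance after payment €16,359.05.

€16,359.05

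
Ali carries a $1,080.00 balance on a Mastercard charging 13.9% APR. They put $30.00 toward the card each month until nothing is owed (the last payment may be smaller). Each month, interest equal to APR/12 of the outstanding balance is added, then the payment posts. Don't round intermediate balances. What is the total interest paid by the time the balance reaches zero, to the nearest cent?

Monthly rate r = 13.9%/12 = 1.15833% = 0.0115833.
Payoff takes n = ⌈−ln(1 − rB₀/P)/ln(1+r)⌉ = ⌈46.851⌉ = 47 payments; the last is $25.54.
Total paid = 46·$30.00 + $25.54 = $1,405.54.
Total interest = total paid − principal = $1,405.54 − $1,080.00 = $325.54.

$325.54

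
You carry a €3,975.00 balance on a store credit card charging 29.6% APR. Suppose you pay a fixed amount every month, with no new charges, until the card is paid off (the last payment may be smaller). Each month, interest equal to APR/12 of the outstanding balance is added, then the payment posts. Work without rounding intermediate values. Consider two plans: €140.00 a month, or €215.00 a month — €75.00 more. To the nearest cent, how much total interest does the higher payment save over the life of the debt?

Monthly rate r = 29.6%/12 = 2.46667% = 0.0246667.
At €140.00/mo: n = ⌈−ln(1 − rB₀/P)/ln(1+r)⌉ = 50 payments (last €64.56); total interest = total paid − €3,975.00 = €2,949.56.
At €215.00/mo: 25 payments (last €212.45); total interest €1,397.45.
Interest saved = €2,949.56 − €1,397.45 = €1,552.11.

€1,552.11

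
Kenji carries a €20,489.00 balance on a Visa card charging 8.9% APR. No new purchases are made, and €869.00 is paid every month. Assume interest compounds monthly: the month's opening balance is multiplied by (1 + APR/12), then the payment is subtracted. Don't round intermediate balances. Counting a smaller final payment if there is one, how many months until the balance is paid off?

Monthly rate r = 8.9%/12 = 0.741667% = 0.00741667.
Recurrence: B ← B·(1+r) − €869.00.
Month 1: interest €151.96; balance after payment €19,771.96.
Month 2: interest €146.64; balance after payment €19,049.60.
Closed form: n = −ln(1 − rB₀/P)/ln(1+r) = −ln(0.82513)/ln(1.00742) ≈ 26.012, so the balance reaches zero during payment 27.

27 months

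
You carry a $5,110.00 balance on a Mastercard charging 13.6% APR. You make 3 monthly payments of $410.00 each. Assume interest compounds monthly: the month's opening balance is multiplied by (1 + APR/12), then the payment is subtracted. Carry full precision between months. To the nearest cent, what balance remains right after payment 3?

$4,041.72

Monthly rate r = 13.6%/12 = 1.13333% = 0.0113333.
Each month: B ← B·(1+r) − $410.00.
Month 1: interest $57.91; balance after payment $4,757.91.
Month 2: interest $53.92; balance after payment $4,401.84.
Month 3: interest $49.89; balance after payment $4,041.72.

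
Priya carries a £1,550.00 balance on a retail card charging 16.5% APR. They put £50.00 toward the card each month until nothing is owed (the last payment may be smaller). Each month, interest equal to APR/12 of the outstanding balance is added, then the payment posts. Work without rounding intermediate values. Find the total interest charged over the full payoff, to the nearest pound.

Monthly rate r = 16.5%/12 = 1.375% = 0.01375.
Payoff takes n = ⌈−ln(1 − rB₀/P)/ln(1+r)⌉ = ⌈40.682⌉ = 41 payments; the last is £34.16.
Total paid = 40·£50.00 + £34.16 = £2,034.16.
Total interest = total paid − principal = £2,034.16 − £1,550.00 = £484.16.

£484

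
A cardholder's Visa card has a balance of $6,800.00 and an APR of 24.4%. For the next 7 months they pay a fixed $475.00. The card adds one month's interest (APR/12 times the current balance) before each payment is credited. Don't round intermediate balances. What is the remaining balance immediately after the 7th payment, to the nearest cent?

$4,294.11

Monthly rate r = 24.4%/12 = 2.03333% = 0.0203333.
Each month: B ← B·(1+r) − $475.00.
Month 1: interest $138.27; balance after payment $6,463.27.
Month 2: interest $131.42; balance after payment $6,119.69.
Month 3: interest $124.43; balance after payment $5,769.12.
Month 4: interest $117.31; balance after payment $5,411.43.
Month 5: interest $110.03; balance after payment $5,046.46.
Month 6: interest $102.61; balance after payment $4,674.07.
Month 7: interest $95.04; balance after payment $4,294.11.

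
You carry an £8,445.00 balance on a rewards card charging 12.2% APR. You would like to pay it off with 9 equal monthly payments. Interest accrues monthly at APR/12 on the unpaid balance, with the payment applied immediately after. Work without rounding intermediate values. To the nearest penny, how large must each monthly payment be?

Monthly rate r = 12.2%/12 = 1.01667% = 0.0101667.
Level-payment amortization: P = B₀·r / (1 − (1+r)^(−n)) = 8445.00·0.0101667 / (1 − 1.01017^(−9)).
Denominator 1 − (1+r)^(−9) = 0.0870169865.
P = 85.8575 / 0.0870169865 ≈ 986.68.

£986.68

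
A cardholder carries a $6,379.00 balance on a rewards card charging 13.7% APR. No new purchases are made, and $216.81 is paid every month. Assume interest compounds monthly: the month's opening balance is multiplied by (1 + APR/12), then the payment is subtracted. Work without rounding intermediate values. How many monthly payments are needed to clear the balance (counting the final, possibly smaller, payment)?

37 payments

Monthly rate r = 13.7%/12 = 1.14167% = 0.0114167.
Recurrence: B ← B·(1+r) − $216.81.
Month 1: interest $72.83; balance after payment $6,235.02.
Month 2: interest $71.18; balance after payment $6,089.39.
Closed form: n = −ln(1 − rB₀/P)/ln(1+r) = −ln(0.6641)/ln(1.01142) ≈ 36.058, so the balance reaches zero during payment 37.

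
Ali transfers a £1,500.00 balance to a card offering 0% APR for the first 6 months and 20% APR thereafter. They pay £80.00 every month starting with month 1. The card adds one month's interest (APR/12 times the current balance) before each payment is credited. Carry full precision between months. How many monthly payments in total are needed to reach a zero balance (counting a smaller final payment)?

Promo months 1–6 at r₀ = 0%/12 = 0; months 7+ at r₁ = 20%/12 = 0.0166667.
After month 6 (no interest yet): B = £1,500.00 − 6·£80.00 = £1,020.00.
Then at r₁ with £80.00/mo: n₂ = −ln(1 − r₁·B/P)/ln(1+r₁) ≈ 14.45 → 15 more payments.

21 months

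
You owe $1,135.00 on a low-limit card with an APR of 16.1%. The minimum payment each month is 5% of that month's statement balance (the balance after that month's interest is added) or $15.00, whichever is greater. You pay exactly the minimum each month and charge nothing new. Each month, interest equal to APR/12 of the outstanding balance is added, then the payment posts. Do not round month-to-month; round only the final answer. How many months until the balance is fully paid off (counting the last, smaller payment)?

Monthly rate r = 16.1%/12 = 1.34167% = 0.0134167.
While 5% of the post-interest balance exceeds $15.00, each month B ← (B·(1+r))·(1 − 0.05), i.e. B shrinks by the factor (1+r)·0.95 = 0.96275.
This holds for months 1–36. Entering month 37 the balance is $289.34; 5% of the post-interest balance is now below $15.00, so the flat $15.00 minimum applies from here.
From month 37 a fixed $15.00 at rate r clears $289.34 in 23 more payments. Total: 36 + 23 = 59 months.

59 months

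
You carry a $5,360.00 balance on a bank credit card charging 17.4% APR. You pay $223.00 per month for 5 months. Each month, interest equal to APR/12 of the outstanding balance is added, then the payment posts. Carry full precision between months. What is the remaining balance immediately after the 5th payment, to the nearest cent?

Monthly rate r = 17.4%/12 = 1.45% = 0.0145.
Each month: B ← B·(1+r) − $223.00.
Month 1: interest $77.72; balance after payment $5,214.72.
Month 2: interest $75.61; balance after payment $5,067.33.
Month 3: interest $73.48; balance after payment $4,917.81.
Month 4: interest $71.31; balance after payment $4,766.12.
Month 5: interest $69.11; balance after payment $4,612.23.

$4,612.23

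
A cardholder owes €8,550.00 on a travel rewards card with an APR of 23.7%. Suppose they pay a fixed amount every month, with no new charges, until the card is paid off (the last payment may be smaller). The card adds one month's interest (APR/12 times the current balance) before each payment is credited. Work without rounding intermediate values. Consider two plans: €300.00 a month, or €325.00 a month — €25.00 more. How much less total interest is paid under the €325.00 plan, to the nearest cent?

€511.52

Monthly rate r = 23.7%/12 = 1.975% = 0.01975.
At €300.00/mo: n = ⌈−ln(1 − rB₀/P)/ln(1+r)⌉ = 43 payments (last €94.53); total interest = total paid − €8,550.00 = €4,144.53.
At €325.00/mo: 38 payments (last €158.01); total interest €3,633.01.
Interest saved = €4,144.53 − €3,633.01 = €511.52.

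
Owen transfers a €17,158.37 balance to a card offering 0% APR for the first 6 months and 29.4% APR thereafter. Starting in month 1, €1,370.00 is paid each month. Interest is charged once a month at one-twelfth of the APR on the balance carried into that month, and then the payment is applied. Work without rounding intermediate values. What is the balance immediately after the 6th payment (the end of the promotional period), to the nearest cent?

Promo months 1–6 at r₀ = 0%/12 = 0; months 7+ at r₁ = 29.4%/12 = 0.0245.
After month 6 (no interest yet): B = €17,158.37 − 6·€1,370.00 = €8,938.37.

€8,938.37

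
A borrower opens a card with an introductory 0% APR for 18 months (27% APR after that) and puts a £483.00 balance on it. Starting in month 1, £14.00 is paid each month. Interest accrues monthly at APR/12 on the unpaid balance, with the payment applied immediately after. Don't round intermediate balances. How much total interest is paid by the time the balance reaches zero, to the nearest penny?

Promo months 1–18 at r₀ = 0%/12 = 0; months 19+ at r₁ = 27%/12 = 0.0225.
After month 18 (no interest yet): B = £483.00 − 18·£14.00 = £231.00.
Then at r₁ with £14.00/mo: n₂ = −ln(1 − r₁·B/P)/ln(1+r₁) ≈ 20.85 → 21 more payments.
Total paid = 38·£14.00 + £11.98 = £543.98; interest = £543.98 − £483.00 = £60.98.

£60.98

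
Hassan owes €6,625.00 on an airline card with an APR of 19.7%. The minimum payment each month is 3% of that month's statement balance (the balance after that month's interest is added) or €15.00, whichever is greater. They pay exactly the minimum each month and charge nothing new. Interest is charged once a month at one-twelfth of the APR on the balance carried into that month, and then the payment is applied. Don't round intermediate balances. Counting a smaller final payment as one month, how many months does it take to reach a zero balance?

Monthly rate r = 19.7%/12 = 1.64167% = 0.0164167.
While 3% of the post-interest balance exceeds €15.00, each month B ← (B·(1+r))·(1 − 0.03), i.e. B shrinks by the factor (1+r)·0.97 = 0.98592.
This holds for months 1–184. Entering month 185 the balance is €487.97; 3% of the post-interest balance is now below €15.00, so the flat €15.00 minimum applies from here.
From month 185 a fixed €15.00 at rate r clears €487.97 in 47 more payments. Total: 184 + 47 = 231 months.

231 months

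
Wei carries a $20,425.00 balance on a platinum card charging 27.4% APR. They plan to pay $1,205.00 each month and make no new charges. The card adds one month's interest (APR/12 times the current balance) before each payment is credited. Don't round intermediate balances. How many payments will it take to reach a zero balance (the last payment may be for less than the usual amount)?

Monthly rate r = 27.4%/12 = 2.28333% = 0.0228333.
Recurrence: B ← B·(1+r) − $1,205.00.
Month 1: interest $466.37; balance after payment $19,686.37.
Month 2: interest $449.51; balance after payment $18,930.88.
Closed form: n = −ln(1 − rB₀/P)/ln(1+r) = −ln(0.61297)/ln(1.02283) ≈ 21.679, so the balance reaches zero during payment 22.

22 months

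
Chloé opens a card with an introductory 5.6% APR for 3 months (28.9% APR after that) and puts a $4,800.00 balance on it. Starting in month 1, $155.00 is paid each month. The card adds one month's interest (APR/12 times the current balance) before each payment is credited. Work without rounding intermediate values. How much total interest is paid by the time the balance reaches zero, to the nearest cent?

Promo months 1–3 at r₀ = 5.6%/12 = 0.00466667; months 4+ at r₁ = 28.9%/12 = 0.0240833.
After month 3: iterate B ← B·(1+r₀) − $155.00 for 3 months → $4,400.34.
Then at r₁ with $155.00/mo: n₂ = −ln(1 − r₁·B/P)/ln(1+r₁) ≈ 48.37 → 49 more payments.
Total paid = 51·$155.00 + $57.70 = $7,962.70; interest = $7,962.70 − $4,800.00 = $3,162.70.

$3,162.70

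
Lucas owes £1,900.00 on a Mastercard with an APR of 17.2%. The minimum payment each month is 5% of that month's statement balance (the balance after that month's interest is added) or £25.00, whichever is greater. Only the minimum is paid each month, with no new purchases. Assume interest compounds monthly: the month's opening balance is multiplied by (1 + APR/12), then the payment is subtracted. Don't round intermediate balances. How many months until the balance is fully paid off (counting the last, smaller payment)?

60 months

Monthly rate r = 17.2%/12 = 1.43333% = 0.0143333.
While 5% of the post-interest balance exceeds £25.00, each month B ← (B·(1+r))·(1 − 0.05), i.e. B shrinks by the factor (1+r)·0.95 = 0.96362.
This holds for months 1–37. Entering month 38 the balance is £482.18; 5% of the post-interest balance is now below £25.00, so the flat £25.00 minimum applies from here.
From month 38 a fixed £25.00 at rate r clears £482.18 in 23 more payments. Total: 37 + 23 = 60 months.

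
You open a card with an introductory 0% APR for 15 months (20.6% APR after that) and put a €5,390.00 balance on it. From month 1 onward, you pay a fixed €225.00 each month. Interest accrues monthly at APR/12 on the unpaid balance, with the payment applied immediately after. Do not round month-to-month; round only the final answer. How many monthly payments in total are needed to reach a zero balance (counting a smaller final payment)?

Promo months 1–15 at r₀ = 0%/12 = 0; months 16+ at r₁ = 20.6%/12 = 0.0171667.
After month 15 (no interest yet): B = €5,390.00 − 15·€225.00 = €2,015.00.
Then at r₁ with €225.00/mo: n₂ = −ln(1 − r₁·B/P)/ln(1+r₁) ≈ 9.81 → 10 more payments.

25 payments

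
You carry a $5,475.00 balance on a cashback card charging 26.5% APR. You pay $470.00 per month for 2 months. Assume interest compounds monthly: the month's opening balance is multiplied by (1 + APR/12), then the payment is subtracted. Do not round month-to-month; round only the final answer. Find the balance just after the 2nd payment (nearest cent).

$4,769.10

Monthly rate r = 26.5%/12 = 2.20833% = 0.0220833.
Each month: B ← B·(1+r) − $470.00.
Month 1: interest $120.91; balance after payment $5,125.91.
Month 2: interest $113.20; balance after payment $4,769.10.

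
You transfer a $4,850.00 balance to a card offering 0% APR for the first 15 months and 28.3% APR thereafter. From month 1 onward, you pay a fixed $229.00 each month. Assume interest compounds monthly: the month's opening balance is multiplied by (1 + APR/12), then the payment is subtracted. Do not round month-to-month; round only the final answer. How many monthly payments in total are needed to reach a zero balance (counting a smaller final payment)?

Promo months 1–15 at r₀ = 0%/12 = 0; months 16+ at r₁ = 28.3%/12 = 0.0235833.
After month 15 (no interest yet): B = $4,850.00 − 15·$229.00 = $1,415.00.
Then at r₁ with $229.00/mo: n₂ = −ln(1 − r₁·B/P)/ln(1+r₁) ≈ 6.76 → 7 more payments.

22 months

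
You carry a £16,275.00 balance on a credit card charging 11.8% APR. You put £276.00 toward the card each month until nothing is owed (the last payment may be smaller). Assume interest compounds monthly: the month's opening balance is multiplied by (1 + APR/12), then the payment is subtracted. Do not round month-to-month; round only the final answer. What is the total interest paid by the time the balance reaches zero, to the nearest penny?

Monthly rate r = 11.8%/12 = 0.983333% = 0.00983333.
Payoff takes n = ⌈−ln(1 − rB₀/P)/ln(1+r)⌉ = ⌈88.616⌉ = 89 payments; the last is £170.33.
Total paid = 88·£276.00 + £170.33 = £24,458.33.
Total interest = total paid − principal = £24,458.33 − £16,275.00 = £8,183.33.

£8,183.33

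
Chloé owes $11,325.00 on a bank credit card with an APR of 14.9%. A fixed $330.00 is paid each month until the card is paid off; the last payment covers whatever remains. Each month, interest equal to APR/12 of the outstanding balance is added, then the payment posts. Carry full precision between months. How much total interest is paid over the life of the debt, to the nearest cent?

Monthly rate r = 14.9%/12 = 1.24167% = 0.0124167.
Payoff takes n = ⌈−ln(1 − rB₀/P)/ln(1+r)⌉ = ⌈45.002⌉ = 46 payments; the last is $0.56.
Total paid = 45·$330.00 + $0.56 = $14,850.56.
Total interest = total paid − principal = $14,850.56 − $11,325.00 = $3,525.56.

$3,525.56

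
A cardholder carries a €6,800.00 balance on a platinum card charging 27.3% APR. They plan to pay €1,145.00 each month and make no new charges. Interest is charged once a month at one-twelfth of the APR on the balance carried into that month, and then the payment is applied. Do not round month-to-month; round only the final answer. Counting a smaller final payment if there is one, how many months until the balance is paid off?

Monthly rate r = 27.3%/12 = 2.275% = 0.02275.
Recurrence: B ← B·(1+r) − €1,145.00.
Month 1: interest €154.70; balance after payment €5,809.70.
Month 2: interest €132.17; balance after payment €4,796.87.
Closed form: n = −ln(1 − rB₀/P)/ln(1+r) = −ln(0.86489)/ln(1.02275) ≈ 6.453, so the balance reaches zero during payment 7.

7 months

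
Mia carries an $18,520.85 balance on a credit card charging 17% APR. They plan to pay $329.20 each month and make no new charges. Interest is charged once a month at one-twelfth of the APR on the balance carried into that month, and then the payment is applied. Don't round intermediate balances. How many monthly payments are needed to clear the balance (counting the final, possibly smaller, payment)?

Monthly rate r = 17%/12 = 1.41667% = 0.0141667.
Recurrence: B ← B·(1+r) − $329.20.
Month 1: interest $262.38; balance after payment $18,454.03.
Month 2: interest $261.43; balance after payment $18,386.26.
Closed form: n = −ln(1 − rB₀/P)/ln(1+r) = −ln(0.20298)/ln(1.01417) ≈ 113.359, so the balance reaches zero during payment 114.

114 months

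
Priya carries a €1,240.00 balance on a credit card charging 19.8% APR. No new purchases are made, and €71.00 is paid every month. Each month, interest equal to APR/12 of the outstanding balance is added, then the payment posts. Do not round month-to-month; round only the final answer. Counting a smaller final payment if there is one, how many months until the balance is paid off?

Monthly rate r = 19.8%/12 = 1.65% = 0.0165.
Recurrence: B ← B·(1+r) − €71.00.
Month 1: interest €20.46; balance after payment €1,189.46.
Month 2: interest €19.63; balance after payment €1,138.09.
Closed form: n = −ln(1 − rB₀/P)/ln(1+r) = −ln(0.71183)/ln(1.0165) ≈ 20.770, so the balance reaches zero during payment 21.

21 months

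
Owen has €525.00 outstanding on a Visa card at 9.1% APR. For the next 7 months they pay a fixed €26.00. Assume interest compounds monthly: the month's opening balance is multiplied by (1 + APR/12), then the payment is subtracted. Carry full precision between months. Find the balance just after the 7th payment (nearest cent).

Monthly rate r = 9.1%/12 = 0.758333% = 0.00758333.
Each month: B ← B·(1+r) − €26.00.
Month 1: interest €3.98; balance after payment €502.98.
Month 2: interest €3.81; balance after payment €480.80.
Month 3: interest €3.65; balance after payment €458.44.
Month 4: interest €3.48; balance after payment €435.92.
Month 5: interest €3.31; balance after payment €413.22.
Month 6: interest €3.13; balance after payment €390.36.
Month 7: interest €2.96; balance after payment €367.32.

€367.32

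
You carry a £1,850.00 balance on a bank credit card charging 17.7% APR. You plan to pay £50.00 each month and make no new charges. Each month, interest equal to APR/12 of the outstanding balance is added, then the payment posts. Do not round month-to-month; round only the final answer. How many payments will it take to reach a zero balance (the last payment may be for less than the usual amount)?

54 payments

Monthly rate r = 17.7%/12 = 1.475% = 0.01475.
Recurrence: B ← B·(1+r) − £50.00.
Month 1: interest £27.29; balance after payment £1,827.29.
Month 2: interest £26.95; balance after payment £1,804.24.
Closed form: n = −ln(1 − rB₀/P)/ln(1+r) = −ln(0.45425)/ln(1.01475) ≈ 53.892, so the balance reaches zero during payment 54.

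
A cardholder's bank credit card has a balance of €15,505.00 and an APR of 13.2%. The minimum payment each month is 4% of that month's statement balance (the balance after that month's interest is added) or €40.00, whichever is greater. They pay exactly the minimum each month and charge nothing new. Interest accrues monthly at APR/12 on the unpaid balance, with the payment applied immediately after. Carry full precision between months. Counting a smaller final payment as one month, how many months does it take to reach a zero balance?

122 months

Monthly rate r = 13.2%/12 = 1.1% = 0.011.
While 4% of the post-interest balance exceeds €40.00, each month B ← (B·(1+r))·(1 − 0.04), i.e. B shrinks by the factor (1+r)·0.96 = 0.97056.
This holds for months 1–93. Entering month 94 the balance is €962.84; 4% of the post-interest balance is now below €40.00, so the flat €40.00 minimum applies from here.
From month 94 a fixed €40.00 at rate r clears €962.84 in 29 more payments. Total: 93 + 29 = 122 months.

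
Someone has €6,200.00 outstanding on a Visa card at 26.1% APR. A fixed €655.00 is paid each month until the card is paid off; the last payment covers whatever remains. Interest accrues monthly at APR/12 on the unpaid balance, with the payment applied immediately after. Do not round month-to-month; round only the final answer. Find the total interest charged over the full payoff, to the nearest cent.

Monthly rate r = 26.1%/12 = 2.175% = 0.02175.
Payoff takes n = ⌈−ln(1 − rB₀/P)/ln(1+r)⌉ = ⌈10.713⌉ = 11 payments; the last is €468.70.
Total paid = 10·€655.00 + €468.70 = €7,018.70.
Total interest = total paid − principal = €7,018.70 − €6,200.00 = €818.70.

€818.70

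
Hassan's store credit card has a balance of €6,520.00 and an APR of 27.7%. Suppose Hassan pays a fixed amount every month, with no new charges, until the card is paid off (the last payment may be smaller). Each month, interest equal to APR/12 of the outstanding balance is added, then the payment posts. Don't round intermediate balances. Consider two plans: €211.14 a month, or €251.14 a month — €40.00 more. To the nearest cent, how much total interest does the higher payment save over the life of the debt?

€1,479.54

Monthly rate r = 27.7%/12 = 2.30833% = 0.0230833.
At €211.14/mo: n = ⌈−ln(1 − rB₀/P)/ln(1+r)⌉ = 55 payments (last €142.00); total interest = total paid − €6,520.00 = €5,023.56.
At €251.14/mo: 41 payments (last €18.42); total interest €3,544.02.
Interest saved = €5,023.56 − €3,544.02 = €1,479.54.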